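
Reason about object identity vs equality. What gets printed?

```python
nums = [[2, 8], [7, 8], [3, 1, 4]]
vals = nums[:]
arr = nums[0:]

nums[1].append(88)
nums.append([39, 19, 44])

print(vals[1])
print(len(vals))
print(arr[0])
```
[7, 8, 88]
3
[2, 8]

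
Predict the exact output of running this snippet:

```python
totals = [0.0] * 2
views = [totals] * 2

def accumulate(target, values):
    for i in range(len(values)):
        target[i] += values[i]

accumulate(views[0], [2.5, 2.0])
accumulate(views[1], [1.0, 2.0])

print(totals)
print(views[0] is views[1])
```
[3.5, 4.0]
True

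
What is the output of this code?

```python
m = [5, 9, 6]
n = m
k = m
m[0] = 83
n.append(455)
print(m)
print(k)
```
[83, 9, 6, 455]
[83, 9, 6, 455]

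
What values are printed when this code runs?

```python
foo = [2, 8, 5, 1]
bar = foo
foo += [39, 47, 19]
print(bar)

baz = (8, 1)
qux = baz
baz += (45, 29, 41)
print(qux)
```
[2, 8, 5, 1, 39, 47, 19]
(8, 1)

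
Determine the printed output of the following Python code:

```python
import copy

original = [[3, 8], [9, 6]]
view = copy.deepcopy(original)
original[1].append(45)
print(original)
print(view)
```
[[3, 8], [9, 6, 45]]
[[3, 8], [9, 6]]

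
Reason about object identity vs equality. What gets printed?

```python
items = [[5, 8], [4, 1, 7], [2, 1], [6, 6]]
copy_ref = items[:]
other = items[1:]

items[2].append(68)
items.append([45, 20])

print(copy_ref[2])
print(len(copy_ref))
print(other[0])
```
[2, 1, 68]
4
[4, 1, 7]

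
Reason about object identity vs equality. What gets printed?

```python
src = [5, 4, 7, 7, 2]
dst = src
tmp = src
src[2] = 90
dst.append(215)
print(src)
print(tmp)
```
[5, 4, 90, 7, 2, 215]
[5, 4, 90, 7, 2, 215]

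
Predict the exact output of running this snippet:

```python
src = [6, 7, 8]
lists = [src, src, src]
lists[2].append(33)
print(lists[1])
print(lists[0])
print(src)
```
[6, 7, 8, 33]
[6, 7, 8, 33]
[6, 7, 8, 33]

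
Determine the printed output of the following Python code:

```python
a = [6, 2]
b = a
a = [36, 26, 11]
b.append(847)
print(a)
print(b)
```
[36, 26, 11]
[6, 2, 847]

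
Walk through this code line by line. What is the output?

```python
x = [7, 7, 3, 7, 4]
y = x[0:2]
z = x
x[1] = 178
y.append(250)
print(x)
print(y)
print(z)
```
[7, 178, 3, 7, 4]
[7, 7, 250]
[7, 178, 3, 7, 4]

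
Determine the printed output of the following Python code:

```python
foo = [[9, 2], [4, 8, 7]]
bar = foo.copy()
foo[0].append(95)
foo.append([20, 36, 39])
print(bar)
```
[[9, 2, 95], [4, 8, 7]]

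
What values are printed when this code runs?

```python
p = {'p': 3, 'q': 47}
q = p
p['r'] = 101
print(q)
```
{'p': 3, 'q': 47, 'r': 101}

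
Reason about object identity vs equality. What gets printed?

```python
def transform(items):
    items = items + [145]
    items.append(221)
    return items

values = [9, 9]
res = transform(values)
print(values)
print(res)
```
[9, 9]
[9, 9, 145, 221]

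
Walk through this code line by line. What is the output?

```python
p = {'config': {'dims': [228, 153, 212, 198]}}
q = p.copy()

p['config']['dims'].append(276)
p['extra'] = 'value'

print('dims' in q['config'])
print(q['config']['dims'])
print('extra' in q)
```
True
[228, 153, 212, 198, 276]
False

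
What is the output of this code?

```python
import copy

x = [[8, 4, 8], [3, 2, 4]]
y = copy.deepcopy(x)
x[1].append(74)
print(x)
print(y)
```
[[8, 4, 8], [3, 2, 4, 74]]
[[8, 4, 8], [3, 2, 4]]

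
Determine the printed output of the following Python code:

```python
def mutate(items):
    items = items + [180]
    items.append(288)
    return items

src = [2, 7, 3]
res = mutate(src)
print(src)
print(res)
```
[2, 7, 3]
[2, 7, 3, 180, 288]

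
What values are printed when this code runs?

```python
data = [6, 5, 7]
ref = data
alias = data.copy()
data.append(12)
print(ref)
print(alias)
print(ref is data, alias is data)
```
[6, 5, 7, 12]
[6, 5, 7]
True False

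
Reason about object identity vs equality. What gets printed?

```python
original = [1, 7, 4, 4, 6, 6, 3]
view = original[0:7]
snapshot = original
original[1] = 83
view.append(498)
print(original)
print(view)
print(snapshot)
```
[1, 83, 4, 4, 6, 6, 3]
[1, 7, 4, 4, 6, 6, 3, 498]
[1, 83, 4, 4, 6, 6, 3]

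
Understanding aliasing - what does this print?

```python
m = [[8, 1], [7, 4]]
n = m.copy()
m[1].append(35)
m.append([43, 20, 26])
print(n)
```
[[8, 1], [7, 4, 35]]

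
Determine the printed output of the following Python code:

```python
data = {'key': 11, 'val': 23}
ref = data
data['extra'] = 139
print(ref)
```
{'key': 11, 'val': 23, 'extra': 139}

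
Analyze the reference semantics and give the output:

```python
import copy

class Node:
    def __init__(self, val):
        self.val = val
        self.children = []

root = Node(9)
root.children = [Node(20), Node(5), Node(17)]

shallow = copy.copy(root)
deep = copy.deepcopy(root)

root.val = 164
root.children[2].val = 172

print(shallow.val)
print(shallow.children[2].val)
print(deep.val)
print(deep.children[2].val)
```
9
172
9
17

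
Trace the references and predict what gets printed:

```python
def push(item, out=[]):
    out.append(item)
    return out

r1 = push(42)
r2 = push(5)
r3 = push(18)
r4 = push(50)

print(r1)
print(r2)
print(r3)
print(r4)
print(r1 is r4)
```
[42, 5, 18, 50]
[42, 5, 18, 50]
[42, 5, 18, 50]
[42, 5, 18, 50]
True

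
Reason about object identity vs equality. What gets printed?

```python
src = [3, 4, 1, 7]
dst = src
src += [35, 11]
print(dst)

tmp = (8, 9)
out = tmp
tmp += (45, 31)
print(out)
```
[3, 4, 1, 7, 35, 11]
(8, 9)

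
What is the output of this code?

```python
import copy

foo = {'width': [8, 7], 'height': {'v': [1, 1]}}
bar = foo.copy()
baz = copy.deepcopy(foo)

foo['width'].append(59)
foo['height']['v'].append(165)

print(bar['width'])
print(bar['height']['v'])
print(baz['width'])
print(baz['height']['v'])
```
[8, 7, 59]
[1, 1, 165]
[8, 7]
[1, 1]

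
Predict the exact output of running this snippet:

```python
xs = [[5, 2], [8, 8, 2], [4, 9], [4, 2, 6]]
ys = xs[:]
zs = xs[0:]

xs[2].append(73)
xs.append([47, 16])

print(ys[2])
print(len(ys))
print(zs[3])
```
[4, 9, 73]
4
[4, 2, 6]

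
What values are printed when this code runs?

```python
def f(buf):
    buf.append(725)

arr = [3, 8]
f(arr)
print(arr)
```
[3, 8, 725]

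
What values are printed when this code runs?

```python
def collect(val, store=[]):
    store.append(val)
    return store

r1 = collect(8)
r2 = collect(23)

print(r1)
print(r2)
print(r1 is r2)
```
[8, 23]
[8, 23]
True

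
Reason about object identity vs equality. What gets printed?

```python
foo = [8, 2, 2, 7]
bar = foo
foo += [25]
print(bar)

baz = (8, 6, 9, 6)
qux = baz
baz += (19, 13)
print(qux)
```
[8, 2, 2, 7, 25]
(8, 6, 9, 6)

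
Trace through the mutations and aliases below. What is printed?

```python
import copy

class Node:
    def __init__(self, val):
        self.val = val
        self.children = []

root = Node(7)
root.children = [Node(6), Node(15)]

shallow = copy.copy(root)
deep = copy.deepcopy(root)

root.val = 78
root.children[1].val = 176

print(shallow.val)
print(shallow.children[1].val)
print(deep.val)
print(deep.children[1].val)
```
7
176
7
15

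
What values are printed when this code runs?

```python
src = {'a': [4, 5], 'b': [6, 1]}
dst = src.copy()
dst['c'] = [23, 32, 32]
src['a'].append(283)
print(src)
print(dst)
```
{'a': [4, 5, 283], 'b': [6, 1]}
{'a': [4, 5, 283], 'b': [6, 1], 'c': [23, 32, 32]}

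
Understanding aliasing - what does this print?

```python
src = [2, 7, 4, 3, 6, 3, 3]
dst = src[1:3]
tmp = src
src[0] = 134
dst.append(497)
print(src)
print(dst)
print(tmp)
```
[134, 7, 4, 3, 6, 3, 3]
[7, 4, 497]
[134, 7, 4, 3, 6, 3, 3]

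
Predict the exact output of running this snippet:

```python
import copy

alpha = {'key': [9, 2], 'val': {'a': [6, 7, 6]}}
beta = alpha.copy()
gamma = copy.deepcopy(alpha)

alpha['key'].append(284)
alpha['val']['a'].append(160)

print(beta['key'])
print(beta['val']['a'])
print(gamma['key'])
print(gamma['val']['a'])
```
[9, 2, 284]
[6, 7, 6, 160]
[9, 2]
[6, 7, 6]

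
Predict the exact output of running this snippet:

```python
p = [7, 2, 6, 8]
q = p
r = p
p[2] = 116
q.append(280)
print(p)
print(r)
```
[7, 2, 116, 8, 280]
[7, 2, 116, 8, 280]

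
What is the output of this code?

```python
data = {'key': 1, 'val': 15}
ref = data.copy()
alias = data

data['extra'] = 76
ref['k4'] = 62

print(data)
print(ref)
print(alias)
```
{'key': 1, 'val': 15, 'extra': 76}
{'key': 1, 'val': 15, 'k4': 62}
{'key': 1, 'val': 15, 'extra': 76}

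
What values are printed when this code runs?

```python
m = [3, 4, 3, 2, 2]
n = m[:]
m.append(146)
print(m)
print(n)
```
[3, 4, 3, 2, 2, 146]
[3, 4, 3, 2, 2]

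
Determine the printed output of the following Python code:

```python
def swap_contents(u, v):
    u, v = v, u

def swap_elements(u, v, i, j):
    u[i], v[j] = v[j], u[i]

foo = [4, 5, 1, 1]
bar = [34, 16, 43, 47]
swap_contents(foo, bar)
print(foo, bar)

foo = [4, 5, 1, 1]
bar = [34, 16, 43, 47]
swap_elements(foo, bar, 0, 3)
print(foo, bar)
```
[4, 5, 1, 1] [34, 16, 43, 47]
[47, 5, 1, 1] [34, 16, 43, 4]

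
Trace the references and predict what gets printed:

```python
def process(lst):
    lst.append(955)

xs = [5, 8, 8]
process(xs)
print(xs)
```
[5, 8, 8, 955]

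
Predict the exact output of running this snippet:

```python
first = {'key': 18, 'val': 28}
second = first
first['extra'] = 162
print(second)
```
{'key': 18, 'val': 28, 'extra': 162}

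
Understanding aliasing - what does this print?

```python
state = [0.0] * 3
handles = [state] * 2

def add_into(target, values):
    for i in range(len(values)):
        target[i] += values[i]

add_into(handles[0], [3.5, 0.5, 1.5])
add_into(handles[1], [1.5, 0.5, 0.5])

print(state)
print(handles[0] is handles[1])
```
[5.0, 1.0, 2.0]
True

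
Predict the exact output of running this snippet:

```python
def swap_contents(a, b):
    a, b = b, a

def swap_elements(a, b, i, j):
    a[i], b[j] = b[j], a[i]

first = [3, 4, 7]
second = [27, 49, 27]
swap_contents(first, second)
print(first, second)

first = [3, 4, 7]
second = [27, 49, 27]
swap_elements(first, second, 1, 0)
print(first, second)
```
[3, 4, 7] [27, 49, 27]
[3, 27, 7] [4, 49, 27]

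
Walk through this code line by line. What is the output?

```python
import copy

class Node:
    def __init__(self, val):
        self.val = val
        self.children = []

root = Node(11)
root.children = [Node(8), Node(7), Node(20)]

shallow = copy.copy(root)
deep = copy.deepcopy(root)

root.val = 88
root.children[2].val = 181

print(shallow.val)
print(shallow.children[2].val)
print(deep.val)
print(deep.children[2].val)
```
11
181
11
20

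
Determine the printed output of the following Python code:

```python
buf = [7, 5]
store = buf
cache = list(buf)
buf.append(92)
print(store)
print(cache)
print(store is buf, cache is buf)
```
[7, 5, 92]
[7, 5]
True False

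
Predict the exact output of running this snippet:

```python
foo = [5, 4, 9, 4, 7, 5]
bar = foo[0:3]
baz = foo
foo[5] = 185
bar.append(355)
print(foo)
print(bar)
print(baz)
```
[5, 4, 9, 4, 7, 185]
[5, 4, 9, 355]
[5, 4, 9, 4, 7, 185]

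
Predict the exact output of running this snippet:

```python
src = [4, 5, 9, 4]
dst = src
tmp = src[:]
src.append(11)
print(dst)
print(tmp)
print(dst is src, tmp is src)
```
[4, 5, 9, 4, 11]
[4, 5, 9, 4]
True False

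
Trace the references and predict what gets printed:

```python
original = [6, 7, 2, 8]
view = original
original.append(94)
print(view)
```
[6, 7, 2, 8, 94]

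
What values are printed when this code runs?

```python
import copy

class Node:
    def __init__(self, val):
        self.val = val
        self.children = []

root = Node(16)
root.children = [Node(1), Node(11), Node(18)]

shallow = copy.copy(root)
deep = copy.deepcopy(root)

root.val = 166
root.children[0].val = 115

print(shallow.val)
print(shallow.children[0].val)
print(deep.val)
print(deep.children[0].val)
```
16
115
16
1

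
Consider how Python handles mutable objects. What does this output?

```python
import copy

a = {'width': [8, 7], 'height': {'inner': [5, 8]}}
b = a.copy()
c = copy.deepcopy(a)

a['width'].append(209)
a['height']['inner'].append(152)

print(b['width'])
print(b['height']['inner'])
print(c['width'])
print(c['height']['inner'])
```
[8, 7, 209]
[5, 8, 152]
[8, 7]
[5, 8]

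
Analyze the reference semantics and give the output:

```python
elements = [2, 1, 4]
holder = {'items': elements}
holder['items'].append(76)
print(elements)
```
[2, 1, 4, 76]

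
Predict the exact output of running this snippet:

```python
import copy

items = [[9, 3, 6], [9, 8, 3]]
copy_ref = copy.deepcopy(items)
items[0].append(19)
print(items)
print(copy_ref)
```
[[9, 3, 6, 19], [9, 8, 3]]
[[9, 3, 6], [9, 8, 3]]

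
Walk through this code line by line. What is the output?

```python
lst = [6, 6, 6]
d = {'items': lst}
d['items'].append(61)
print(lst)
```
[6, 6, 6, 61]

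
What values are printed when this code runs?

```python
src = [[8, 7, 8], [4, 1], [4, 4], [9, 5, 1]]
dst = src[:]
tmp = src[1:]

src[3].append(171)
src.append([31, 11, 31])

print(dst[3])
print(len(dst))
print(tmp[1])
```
[9, 5, 1, 171]
4
[4, 4]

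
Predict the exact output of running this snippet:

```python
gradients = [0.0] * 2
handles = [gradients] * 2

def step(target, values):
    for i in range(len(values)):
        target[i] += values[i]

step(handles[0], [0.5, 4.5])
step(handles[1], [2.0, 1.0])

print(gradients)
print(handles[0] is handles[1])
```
[2.5, 5.5]
True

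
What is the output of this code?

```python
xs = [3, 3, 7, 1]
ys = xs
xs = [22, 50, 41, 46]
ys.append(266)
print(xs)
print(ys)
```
[22, 50, 41, 46]
[3, 3, 7, 1, 266]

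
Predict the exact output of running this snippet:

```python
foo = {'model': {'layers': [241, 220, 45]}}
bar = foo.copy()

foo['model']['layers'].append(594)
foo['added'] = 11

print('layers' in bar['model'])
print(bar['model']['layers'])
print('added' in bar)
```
True
[241, 220, 45, 594]
False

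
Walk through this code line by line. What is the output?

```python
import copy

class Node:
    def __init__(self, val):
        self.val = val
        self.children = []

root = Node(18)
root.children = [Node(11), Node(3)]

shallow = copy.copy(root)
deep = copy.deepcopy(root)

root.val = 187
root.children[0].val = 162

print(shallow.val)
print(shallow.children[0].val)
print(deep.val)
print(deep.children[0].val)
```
18
162
18
11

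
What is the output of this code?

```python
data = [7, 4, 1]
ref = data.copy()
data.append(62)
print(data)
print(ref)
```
[7, 4, 1, 62]
[7, 4, 1]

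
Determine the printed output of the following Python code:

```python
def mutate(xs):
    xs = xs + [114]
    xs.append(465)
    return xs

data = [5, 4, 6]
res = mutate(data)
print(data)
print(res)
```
[5, 4, 6]
[5, 4, 6, 114, 465]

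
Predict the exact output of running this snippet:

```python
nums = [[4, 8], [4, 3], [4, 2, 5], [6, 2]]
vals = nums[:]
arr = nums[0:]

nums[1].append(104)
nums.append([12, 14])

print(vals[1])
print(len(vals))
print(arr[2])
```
[4, 3, 104]
4
[4, 2, 5]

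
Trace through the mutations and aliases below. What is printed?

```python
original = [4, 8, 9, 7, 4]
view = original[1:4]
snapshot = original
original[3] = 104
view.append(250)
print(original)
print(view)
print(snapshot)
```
[4, 8, 9, 104, 4]
[8, 9, 7, 250]
[4, 8, 9, 104, 4]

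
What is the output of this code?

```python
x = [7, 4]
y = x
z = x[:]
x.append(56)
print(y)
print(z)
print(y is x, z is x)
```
[7, 4, 56]
[7, 4]
True False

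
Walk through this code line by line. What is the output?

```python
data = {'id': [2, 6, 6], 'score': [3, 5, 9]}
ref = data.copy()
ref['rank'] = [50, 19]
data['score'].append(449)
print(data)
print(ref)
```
{'id': [2, 6, 6], 'score': [3, 5, 9, 449]}
{'id': [2, 6, 6], 'score': [3, 5, 9, 449], 'rank': [50, 19]}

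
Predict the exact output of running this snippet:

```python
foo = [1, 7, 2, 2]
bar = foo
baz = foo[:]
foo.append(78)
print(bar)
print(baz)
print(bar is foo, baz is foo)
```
[1, 7, 2, 2, 78]
[1, 7, 2, 2]
True False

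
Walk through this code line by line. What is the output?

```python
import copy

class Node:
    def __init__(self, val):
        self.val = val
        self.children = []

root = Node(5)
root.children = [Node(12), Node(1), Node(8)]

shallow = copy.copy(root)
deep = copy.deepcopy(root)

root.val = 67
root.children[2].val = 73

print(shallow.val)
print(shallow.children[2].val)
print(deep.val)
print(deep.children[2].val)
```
5
73
5
8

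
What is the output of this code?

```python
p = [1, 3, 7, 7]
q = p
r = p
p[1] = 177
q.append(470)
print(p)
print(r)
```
[1, 177, 7, 7, 470]
[1, 177, 7, 7, 470]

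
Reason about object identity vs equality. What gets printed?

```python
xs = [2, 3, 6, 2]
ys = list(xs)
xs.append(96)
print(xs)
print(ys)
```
[2, 3, 6, 2, 96]
[2, 3, 6, 2]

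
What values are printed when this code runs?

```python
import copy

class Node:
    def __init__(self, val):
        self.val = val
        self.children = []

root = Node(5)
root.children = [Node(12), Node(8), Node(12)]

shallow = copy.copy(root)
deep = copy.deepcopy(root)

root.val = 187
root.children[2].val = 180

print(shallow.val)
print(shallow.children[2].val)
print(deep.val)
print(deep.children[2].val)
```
5
180
5
12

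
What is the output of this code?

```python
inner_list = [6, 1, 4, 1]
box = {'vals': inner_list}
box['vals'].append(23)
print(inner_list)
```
[6, 1, 4, 1, 23]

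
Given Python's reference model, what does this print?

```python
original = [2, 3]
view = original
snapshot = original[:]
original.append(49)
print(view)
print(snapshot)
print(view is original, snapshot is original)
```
[2, 3, 49]
[2, 3]
True False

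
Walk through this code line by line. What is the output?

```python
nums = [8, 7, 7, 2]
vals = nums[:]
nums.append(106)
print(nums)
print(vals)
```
[8, 7, 7, 2, 106]
[8, 7, 7, 2]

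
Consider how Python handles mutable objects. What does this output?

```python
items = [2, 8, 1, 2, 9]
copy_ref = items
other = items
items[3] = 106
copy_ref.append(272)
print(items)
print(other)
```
[2, 8, 1, 106, 9, 272]
[2, 8, 1, 106, 9, 272]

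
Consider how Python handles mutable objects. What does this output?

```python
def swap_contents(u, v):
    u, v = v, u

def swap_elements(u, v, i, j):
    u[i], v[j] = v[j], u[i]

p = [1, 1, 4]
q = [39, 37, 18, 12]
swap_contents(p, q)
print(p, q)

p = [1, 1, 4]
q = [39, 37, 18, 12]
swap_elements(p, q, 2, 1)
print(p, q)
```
[1, 1, 4] [39, 37, 18, 12]
[1, 1, 37] [39, 4, 18, 12]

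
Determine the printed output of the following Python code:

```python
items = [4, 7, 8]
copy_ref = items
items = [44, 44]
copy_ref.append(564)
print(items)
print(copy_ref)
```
[44, 44]
[4, 7, 8, 564]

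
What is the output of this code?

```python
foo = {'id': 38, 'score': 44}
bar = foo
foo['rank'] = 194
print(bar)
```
{'id': 38, 'score': 44, 'rank': 194}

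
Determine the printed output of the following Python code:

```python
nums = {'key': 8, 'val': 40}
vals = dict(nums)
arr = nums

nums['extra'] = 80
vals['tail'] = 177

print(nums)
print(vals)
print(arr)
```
{'key': 8, 'val': 40, 'extra': 80}
{'key': 8, 'val': 40, 'tail': 177}
{'key': 8, 'val': 40, 'extra': 80}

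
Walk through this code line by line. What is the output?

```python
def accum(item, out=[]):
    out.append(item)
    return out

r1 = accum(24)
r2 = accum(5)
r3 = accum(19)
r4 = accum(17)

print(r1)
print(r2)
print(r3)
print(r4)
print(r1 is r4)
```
[24, 5, 19, 17]
[24, 5, 19, 17]
[24, 5, 19, 17]
[24, 5, 19, 17]
True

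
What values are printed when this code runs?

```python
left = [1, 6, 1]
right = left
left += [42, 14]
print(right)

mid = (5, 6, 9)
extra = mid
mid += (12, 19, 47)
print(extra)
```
[1, 6, 1, 42, 14]
(5, 6, 9)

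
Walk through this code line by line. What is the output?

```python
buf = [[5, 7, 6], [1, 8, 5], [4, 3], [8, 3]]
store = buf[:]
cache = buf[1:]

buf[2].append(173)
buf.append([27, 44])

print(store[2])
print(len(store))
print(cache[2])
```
[4, 3, 173]
4
[8, 3]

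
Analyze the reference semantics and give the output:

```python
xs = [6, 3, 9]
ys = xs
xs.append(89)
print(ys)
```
[6, 3, 9, 89]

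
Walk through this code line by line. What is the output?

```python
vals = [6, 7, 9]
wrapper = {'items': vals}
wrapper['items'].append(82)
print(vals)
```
[6, 7, 9, 82]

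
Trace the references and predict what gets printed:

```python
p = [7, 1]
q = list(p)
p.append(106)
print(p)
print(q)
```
[7, 1, 106]
[7, 1]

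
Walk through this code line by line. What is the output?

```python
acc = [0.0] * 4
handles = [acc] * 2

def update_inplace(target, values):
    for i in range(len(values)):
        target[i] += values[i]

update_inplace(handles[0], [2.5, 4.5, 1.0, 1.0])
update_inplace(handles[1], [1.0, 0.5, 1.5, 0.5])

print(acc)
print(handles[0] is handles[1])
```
[3.5, 5.0, 2.5, 1.5]
True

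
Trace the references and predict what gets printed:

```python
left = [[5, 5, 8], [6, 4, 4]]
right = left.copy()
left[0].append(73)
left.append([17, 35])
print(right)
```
[[5, 5, 8, 73], [6, 4, 4]]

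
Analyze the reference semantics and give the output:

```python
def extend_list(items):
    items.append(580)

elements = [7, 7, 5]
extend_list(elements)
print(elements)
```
[7, 7, 5, 580]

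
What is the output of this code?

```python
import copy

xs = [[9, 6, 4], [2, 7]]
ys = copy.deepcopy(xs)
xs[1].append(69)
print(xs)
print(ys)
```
[[9, 6, 4], [2, 7, 69]]
[[9, 6, 4], [2, 7]]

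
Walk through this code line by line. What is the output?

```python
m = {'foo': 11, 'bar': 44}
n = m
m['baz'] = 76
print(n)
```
{'foo': 11, 'bar': 44, 'baz': 76}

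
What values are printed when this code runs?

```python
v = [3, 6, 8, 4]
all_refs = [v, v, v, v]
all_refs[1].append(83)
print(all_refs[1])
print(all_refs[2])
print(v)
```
[3, 6, 8, 4, 83]
[3, 6, 8, 4, 83]
[3, 6, 8, 4, 83]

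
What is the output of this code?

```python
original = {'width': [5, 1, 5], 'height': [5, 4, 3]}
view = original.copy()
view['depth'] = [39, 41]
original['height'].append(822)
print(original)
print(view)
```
{'width': [5, 1, 5], 'height': [5, 4, 3, 822]}
{'width': [5, 1, 5], 'height': [5, 4, 3, 822], 'depth': [39, 41]}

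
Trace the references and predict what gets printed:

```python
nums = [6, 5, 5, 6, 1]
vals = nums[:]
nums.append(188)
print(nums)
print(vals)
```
[6, 5, 5, 6, 1, 188]
[6, 5, 5, 6, 1]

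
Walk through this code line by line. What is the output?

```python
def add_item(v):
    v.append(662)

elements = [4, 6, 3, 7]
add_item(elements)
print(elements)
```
[4, 6, 3, 7, 662]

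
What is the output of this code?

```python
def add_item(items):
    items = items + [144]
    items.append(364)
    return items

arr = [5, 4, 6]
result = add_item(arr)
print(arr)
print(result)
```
[5, 4, 6]
[5, 4, 6, 144, 364]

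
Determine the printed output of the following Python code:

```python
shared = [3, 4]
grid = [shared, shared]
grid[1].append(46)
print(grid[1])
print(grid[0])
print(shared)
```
[3, 4, 46]
[3, 4, 46]
[3, 4, 46]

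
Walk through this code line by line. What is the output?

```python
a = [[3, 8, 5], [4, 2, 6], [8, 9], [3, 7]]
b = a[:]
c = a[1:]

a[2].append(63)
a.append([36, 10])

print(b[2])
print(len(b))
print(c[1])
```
[8, 9, 63]
4
[8, 9, 63]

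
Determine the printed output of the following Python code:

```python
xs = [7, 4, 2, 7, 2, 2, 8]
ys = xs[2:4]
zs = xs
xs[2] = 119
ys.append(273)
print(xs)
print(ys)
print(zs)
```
[7, 4, 119, 7, 2, 2, 8]
[2, 7, 273]
[7, 4, 119, 7, 2, 2, 8]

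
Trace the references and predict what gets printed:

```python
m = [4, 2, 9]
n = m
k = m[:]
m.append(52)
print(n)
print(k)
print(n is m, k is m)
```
[4, 2, 9, 52]
[4, 2, 9]
True False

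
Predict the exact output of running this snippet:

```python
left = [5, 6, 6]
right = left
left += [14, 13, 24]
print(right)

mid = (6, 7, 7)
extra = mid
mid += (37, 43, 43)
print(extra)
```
[5, 6, 6, 14, 13, 24]
(6, 7, 7)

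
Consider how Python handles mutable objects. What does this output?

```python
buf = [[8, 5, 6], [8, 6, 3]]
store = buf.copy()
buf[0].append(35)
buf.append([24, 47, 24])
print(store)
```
[[8, 5, 6, 35], [8, 6, 3]]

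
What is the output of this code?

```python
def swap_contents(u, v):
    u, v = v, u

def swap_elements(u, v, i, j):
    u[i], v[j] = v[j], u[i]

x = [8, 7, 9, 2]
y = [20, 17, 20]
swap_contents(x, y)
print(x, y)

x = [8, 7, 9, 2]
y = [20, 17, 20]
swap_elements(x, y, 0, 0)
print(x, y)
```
[8, 7, 9, 2] [20, 17, 20]
[20, 7, 9, 2] [8, 17, 20]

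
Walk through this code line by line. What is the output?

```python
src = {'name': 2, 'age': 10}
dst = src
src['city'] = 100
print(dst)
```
{'name': 2, 'age': 10, 'city': 100}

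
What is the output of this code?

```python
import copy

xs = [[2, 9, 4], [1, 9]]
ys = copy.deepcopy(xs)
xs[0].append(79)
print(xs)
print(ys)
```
[[2, 9, 4, 79], [1, 9]]
[[2, 9, 4], [1, 9]]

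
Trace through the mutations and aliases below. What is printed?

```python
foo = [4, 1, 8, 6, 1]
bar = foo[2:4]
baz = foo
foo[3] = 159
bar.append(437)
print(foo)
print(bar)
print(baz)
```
[4, 1, 8, 159, 1]
[8, 6, 437]
[4, 1, 8, 159, 1]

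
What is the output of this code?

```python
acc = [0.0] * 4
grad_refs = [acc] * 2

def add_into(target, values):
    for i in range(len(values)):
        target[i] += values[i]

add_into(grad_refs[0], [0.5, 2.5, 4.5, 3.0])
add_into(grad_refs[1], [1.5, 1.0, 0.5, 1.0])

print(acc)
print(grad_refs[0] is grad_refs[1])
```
[2.0, 3.5, 5.0, 4.0]
True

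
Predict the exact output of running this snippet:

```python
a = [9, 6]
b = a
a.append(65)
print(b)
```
[9, 6, 65]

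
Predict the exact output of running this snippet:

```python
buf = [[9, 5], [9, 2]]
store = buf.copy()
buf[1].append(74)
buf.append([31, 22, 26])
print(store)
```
[[9, 5], [9, 2, 74]]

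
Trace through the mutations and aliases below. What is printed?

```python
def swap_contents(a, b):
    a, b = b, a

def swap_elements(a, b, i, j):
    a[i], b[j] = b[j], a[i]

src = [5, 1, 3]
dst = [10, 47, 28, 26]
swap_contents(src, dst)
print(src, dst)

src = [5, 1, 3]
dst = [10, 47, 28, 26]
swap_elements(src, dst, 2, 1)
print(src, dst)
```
[5, 1, 3] [10, 47, 28, 26]
[5, 1, 47] [10, 3, 28, 26]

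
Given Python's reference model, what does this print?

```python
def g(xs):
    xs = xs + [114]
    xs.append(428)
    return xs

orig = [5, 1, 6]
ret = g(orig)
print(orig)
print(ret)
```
[5, 1, 6]
[5, 1, 6, 114, 428]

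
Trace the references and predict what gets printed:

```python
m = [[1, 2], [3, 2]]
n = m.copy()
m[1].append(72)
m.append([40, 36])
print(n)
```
[[1, 2], [3, 2, 72]]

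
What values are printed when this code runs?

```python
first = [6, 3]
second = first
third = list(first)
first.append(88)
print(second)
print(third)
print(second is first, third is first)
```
[6, 3, 88]
[6, 3]
True False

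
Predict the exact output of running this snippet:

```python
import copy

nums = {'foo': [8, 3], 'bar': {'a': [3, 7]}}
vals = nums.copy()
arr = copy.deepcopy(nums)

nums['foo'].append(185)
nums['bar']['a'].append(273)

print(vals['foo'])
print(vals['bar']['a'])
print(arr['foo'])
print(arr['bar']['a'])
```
[8, 3, 185]
[3, 7, 273]
[8, 3]
[3, 7]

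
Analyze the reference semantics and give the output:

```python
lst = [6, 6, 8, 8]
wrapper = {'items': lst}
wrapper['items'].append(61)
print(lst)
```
[6, 6, 8, 8, 61]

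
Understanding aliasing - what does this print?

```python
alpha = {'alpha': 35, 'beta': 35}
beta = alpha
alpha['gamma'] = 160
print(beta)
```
{'alpha': 35, 'beta': 35, 'gamma': 160}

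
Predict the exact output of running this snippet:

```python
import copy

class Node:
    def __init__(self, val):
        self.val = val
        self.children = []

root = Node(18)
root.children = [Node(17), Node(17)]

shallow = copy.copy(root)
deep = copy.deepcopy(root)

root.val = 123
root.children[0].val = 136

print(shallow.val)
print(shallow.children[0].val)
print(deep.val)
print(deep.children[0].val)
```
18
136
18
17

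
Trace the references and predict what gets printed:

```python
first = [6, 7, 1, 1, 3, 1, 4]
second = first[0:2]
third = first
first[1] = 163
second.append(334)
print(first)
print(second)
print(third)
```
[6, 163, 1, 1, 3, 1, 4]
[6, 7, 334]
[6, 163, 1, 1, 3, 1, 4]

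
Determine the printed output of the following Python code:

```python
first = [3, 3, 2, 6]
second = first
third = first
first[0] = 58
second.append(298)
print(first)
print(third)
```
[58, 3, 2, 6, 298]
[58, 3, 2, 6, 298]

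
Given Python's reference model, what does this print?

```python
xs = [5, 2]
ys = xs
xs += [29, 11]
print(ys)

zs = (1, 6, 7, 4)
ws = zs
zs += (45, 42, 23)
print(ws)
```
[5, 2, 29, 11]
(1, 6, 7, 4)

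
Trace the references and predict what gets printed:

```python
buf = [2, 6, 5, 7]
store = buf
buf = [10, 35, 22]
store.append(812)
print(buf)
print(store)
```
[10, 35, 22]
[2, 6, 5, 7, 812]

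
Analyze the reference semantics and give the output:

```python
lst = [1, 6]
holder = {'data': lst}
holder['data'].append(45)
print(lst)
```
[1, 6, 45]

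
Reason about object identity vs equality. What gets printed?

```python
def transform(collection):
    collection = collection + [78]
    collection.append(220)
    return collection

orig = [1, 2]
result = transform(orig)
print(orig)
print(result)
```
[1, 2]
[1, 2, 78, 220]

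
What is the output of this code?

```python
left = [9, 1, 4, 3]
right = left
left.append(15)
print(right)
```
[9, 1, 4, 3, 15]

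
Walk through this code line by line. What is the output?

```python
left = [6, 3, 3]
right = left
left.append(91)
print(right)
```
[6, 3, 3, 91]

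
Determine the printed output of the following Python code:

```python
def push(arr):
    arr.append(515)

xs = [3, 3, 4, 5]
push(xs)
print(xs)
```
[3, 3, 4, 5, 515]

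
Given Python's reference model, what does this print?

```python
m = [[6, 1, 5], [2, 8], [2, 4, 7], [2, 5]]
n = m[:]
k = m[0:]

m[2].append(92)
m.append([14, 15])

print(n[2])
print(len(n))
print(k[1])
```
[2, 4, 7, 92]
4
[2, 8]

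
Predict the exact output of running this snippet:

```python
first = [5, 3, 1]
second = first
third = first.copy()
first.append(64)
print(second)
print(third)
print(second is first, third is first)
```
[5, 3, 1, 64]
[5, 3, 1]
True False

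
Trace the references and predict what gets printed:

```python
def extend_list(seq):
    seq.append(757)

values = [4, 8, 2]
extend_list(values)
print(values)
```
[4, 8, 2, 757]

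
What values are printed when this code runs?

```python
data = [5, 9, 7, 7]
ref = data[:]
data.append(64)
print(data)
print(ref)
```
[5, 9, 7, 7, 64]
[5, 9, 7, 7]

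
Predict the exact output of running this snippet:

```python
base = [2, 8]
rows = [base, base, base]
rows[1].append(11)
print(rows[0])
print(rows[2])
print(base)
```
[2, 8, 11]
[2, 8, 11]
[2, 8, 11]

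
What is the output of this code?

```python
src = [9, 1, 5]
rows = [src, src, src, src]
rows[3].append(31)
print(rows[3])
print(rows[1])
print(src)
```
[9, 1, 5, 31]
[9, 1, 5, 31]
[9, 1, 5, 31]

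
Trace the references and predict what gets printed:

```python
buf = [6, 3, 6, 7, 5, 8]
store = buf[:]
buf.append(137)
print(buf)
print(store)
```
[6, 3, 6, 7, 5, 8, 137]
[6, 3, 6, 7, 5, 8]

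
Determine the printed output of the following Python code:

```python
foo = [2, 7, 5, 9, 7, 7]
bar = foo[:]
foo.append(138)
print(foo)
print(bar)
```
[2, 7, 5, 9, 7, 7, 138]
[2, 7, 5, 9, 7, 7]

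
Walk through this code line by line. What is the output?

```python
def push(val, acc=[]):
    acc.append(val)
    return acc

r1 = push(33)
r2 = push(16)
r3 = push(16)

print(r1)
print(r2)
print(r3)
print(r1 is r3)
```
[33, 16, 16]
[33, 16, 16]
[33, 16, 16]
True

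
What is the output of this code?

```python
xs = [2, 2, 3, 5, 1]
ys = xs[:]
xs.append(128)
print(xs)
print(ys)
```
[2, 2, 3, 5, 1, 128]
[2, 2, 3, 5, 1]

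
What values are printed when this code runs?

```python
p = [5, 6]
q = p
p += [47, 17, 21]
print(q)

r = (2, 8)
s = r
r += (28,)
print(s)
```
[5, 6, 47, 17, 21]
(2, 8)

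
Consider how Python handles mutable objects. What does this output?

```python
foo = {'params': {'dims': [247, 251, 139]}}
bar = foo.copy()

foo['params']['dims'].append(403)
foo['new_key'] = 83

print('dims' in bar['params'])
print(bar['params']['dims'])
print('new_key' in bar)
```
True
[247, 251, 139, 403]
False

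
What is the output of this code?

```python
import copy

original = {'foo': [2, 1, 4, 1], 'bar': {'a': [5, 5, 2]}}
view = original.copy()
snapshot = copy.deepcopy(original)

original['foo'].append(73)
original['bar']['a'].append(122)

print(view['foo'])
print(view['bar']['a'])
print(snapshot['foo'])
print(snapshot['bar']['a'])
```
[2, 1, 4, 1, 73]
[5, 5, 2, 122]
[2, 1, 4, 1]
[5, 5, 2]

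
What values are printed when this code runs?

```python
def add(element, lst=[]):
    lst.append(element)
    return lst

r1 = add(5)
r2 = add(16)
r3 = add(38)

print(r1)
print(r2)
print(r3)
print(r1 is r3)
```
[5, 16, 38]
[5, 16, 38]
[5, 16, 38]
True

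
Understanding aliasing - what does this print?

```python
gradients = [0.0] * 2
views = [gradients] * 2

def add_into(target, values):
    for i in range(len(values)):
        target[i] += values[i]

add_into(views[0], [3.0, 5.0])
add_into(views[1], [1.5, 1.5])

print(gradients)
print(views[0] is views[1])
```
[4.5, 6.5]
True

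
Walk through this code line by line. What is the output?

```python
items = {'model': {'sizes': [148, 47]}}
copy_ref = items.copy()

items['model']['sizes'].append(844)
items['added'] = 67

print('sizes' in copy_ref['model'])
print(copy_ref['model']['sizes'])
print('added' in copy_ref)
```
True
[148, 47, 844]
False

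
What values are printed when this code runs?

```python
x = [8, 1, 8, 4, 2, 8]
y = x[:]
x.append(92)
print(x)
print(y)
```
[8, 1, 8, 4, 2, 8, 92]
[8, 1, 8, 4, 2, 8]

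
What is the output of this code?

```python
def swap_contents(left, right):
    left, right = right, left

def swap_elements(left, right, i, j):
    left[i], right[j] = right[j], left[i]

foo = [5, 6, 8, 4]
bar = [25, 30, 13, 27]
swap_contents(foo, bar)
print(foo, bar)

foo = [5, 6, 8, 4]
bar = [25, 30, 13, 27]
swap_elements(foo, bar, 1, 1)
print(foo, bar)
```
[5, 6, 8, 4] [25, 30, 13, 27]
[5, 30, 8, 4] [25, 6, 13, 27]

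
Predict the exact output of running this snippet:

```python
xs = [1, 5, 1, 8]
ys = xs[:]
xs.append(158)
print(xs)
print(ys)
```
[1, 5, 1, 8, 158]
[1, 5, 1, 8]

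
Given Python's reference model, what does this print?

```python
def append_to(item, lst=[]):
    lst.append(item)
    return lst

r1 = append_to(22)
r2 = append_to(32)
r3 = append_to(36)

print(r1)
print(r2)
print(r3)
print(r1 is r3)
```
[22, 32, 36]
[22, 32, 36]
[22, 32, 36]
True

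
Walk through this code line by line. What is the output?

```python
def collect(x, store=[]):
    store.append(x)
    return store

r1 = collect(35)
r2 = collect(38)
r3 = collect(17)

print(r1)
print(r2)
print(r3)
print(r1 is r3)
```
[35, 38, 17]
[35, 38, 17]
[35, 38, 17]
True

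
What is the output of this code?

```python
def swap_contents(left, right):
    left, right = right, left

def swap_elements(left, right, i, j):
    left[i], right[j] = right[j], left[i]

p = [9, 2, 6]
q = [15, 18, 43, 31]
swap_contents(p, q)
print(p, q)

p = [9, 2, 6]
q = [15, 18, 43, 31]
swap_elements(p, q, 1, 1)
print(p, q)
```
[9, 2, 6] [15, 18, 43, 31]
[9, 18, 6] [15, 2, 43, 31]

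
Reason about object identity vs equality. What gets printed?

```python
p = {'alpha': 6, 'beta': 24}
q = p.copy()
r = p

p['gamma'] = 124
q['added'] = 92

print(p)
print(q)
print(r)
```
{'alpha': 6, 'beta': 24, 'gamma': 124}
{'alpha': 6, 'beta': 24, 'added': 92}
{'alpha': 6, 'beta': 24, 'gamma': 124}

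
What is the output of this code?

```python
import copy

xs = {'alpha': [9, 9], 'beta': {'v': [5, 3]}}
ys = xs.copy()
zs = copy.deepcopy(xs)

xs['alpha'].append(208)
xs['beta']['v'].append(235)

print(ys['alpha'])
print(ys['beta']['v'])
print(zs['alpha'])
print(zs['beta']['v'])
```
[9, 9, 208]
[5, 3, 235]
[9, 9]
[5, 3]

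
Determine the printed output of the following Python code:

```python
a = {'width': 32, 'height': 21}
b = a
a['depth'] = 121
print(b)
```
{'width': 32, 'height': 21, 'depth': 121}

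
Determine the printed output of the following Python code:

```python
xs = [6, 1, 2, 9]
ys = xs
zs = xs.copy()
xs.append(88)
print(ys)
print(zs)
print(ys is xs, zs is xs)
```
[6, 1, 2, 9, 88]
[6, 1, 2, 9]
True False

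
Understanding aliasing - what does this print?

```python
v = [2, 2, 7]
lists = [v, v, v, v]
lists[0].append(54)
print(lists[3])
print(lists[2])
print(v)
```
[2, 2, 7, 54]
[2, 2, 7, 54]
[2, 2, 7, 54]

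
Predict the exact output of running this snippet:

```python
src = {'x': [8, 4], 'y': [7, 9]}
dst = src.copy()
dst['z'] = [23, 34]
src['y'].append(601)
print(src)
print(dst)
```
{'x': [8, 4], 'y': [7, 9, 601]}
{'x': [8, 4], 'y': [7, 9, 601], 'z': [23, 34]}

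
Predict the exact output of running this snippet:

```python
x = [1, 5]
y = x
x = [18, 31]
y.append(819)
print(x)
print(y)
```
[18, 31]
[1, 5, 819]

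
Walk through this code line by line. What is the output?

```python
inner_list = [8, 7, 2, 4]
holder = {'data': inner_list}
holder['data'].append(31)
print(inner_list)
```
[8, 7, 2, 4, 31]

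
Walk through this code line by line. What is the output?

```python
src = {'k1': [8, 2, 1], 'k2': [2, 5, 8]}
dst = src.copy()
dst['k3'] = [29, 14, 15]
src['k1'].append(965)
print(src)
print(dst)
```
{'k1': [8, 2, 1, 965], 'k2': [2, 5, 8]}
{'k1': [8, 2, 1, 965], 'k2': [2, 5, 8], 'k3': [29, 14, 15]}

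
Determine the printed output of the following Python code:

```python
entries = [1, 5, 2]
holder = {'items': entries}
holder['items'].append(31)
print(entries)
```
[1, 5, 2, 31]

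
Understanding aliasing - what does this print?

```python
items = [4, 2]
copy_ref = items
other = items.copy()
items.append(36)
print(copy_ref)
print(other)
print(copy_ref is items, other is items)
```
[4, 2, 36]
[4, 2]
True False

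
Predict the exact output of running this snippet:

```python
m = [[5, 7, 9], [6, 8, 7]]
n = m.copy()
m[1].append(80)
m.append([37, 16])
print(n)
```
[[5, 7, 9], [6, 8, 7, 80]]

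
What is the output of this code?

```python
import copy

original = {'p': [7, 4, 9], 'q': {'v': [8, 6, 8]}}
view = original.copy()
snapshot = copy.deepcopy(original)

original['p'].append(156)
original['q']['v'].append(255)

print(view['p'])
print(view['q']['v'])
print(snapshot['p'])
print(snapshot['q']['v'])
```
[7, 4, 9, 156]
[8, 6, 8, 255]
[7, 4, 9]
[8, 6, 8]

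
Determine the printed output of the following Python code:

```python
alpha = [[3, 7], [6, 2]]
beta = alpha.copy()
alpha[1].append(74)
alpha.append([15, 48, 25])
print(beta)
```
[[3, 7], [6, 2, 74]]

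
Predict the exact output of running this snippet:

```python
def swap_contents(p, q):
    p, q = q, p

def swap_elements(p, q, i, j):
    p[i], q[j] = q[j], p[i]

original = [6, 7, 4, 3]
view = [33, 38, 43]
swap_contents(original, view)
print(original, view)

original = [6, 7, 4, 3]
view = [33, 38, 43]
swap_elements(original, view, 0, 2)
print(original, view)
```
[6, 7, 4, 3] [33, 38, 43]
[43, 7, 4, 3] [33, 38, 6]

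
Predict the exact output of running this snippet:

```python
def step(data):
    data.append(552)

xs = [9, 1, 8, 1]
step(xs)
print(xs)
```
[9, 1, 8, 1, 552]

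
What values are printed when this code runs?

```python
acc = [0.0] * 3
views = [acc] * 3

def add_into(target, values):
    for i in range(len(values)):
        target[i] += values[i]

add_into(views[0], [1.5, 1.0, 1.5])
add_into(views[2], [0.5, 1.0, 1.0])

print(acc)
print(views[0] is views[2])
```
[2.0, 2.0, 2.5]
True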